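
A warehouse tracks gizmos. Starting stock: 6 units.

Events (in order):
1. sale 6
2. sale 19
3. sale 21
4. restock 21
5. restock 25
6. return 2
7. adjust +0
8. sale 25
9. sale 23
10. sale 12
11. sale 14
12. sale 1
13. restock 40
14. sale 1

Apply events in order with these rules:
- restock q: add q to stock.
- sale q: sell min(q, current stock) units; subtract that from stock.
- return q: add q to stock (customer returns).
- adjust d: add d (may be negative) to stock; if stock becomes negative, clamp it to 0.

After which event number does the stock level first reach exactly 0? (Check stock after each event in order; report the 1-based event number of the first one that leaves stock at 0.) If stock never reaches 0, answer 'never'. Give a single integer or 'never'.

Processing events:
Start: stock = 6
  Event 1 (sale 6): sell min(6,6)=6. stock: 6 - 6 = 0. total_sold = 6
  Event 2 (sale 19): sell min(19,0)=0. stock: 0 - 0 = 0. total_sold = 6
  Event 3 (sale 21): sell min(21,0)=0. stock: 0 - 0 = 0. total_sold = 6
  Event 4 (restock 21): 0 + 21 = 21
  Event 5 (restock 25): 21 + 25 = 46
  Event 6 (return 2): 46 + 2 = 48
  Event 7 (adjust +0): 48 + 0 = 48
  Event 8 (sale 25): sell min(25,48)=25. stock: 48 - 25 = 23. total_sold = 31
  Event 9 (sale 23): sell min(23,23)=23. stock: 23 - 23 = 0. total_sold = 54
  Event 10 (sale 12): sell min(12,0)=0. stock: 0 - 0 = 0. total_sold = 54
  Event 11 (sale 14): sell min(14,0)=0. stock: 0 - 0 = 0. total_sold = 54
  Event 12 (sale 1): sell min(1,0)=0. stock: 0 - 0 = 0. total_sold = 54
  Event 13 (restock 40): 0 + 40 = 40
  Event 14 (sale 1): sell min(1,40)=1. stock: 40 - 1 = 39. total_sold = 55
Final: stock = 39, total_sold = 55

First zero at event 1.

Answer: 1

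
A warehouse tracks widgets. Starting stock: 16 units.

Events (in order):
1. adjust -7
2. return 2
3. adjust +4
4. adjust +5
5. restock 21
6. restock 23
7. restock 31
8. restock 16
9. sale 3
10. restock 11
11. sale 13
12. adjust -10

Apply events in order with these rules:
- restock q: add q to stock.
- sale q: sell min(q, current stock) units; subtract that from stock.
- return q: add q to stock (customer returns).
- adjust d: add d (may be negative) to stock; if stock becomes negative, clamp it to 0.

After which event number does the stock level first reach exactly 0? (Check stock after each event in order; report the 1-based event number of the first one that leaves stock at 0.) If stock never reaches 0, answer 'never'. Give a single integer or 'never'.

Processing events:
Start: stock = 16
  Event 1 (adjust -7): 16 + -7 = 9
  Event 2 (return 2): 9 + 2 = 11
  Event 3 (adjust +4): 11 + 4 = 15
  Event 4 (adjust +5): 15 + 5 = 20
  Event 5 (restock 21): 20 + 21 = 41
  Event 6 (restock 23): 41 + 23 = 64
  Event 7 (restock 31): 64 + 31 = 95
  Event 8 (restock 16): 95 + 16 = 111
  Event 9 (sale 3): sell min(3,111)=3. stock: 111 - 3 = 108. total_sold = 3
  Event 10 (restock 11): 108 + 11 = 119
  Event 11 (sale 13): sell min(13,119)=13. stock: 119 - 13 = 106. total_sold = 16
  Event 12 (adjust -10): 106 + -10 = 96
Final: stock = 96, total_sold = 16

Stock never reaches 0.

Answer: never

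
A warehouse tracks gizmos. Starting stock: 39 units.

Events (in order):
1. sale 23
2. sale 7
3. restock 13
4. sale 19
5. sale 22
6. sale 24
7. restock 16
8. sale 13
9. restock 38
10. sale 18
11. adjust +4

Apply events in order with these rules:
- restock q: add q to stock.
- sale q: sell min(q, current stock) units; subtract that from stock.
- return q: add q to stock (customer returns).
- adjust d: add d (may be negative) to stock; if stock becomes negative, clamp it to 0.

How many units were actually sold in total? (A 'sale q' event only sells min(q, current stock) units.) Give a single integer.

Processing events:
Start: stock = 39
  Event 1 (sale 23): sell min(23,39)=23. stock: 39 - 23 = 16. total_sold = 23
  Event 2 (sale 7): sell min(7,16)=7. stock: 16 - 7 = 9. total_sold = 30
  Event 3 (restock 13): 9 + 13 = 22
  Event 4 (sale 19): sell min(19,22)=19. stock: 22 - 19 = 3. total_sold = 49
  Event 5 (sale 22): sell min(22,3)=3. stock: 3 - 3 = 0. total_sold = 52
  Event 6 (sale 24): sell min(24,0)=0. stock: 0 - 0 = 0. total_sold = 52
  Event 7 (restock 16): 0 + 16 = 16
  Event 8 (sale 13): sell min(13,16)=13. stock: 16 - 13 = 3. total_sold = 65
  Event 9 (restock 38): 3 + 38 = 41
  Event 10 (sale 18): sell min(18,41)=18. stock: 41 - 18 = 23. total_sold = 83
  Event 11 (adjust +4): 23 + 4 = 27
Final: stock = 27, total_sold = 83

Answer: 83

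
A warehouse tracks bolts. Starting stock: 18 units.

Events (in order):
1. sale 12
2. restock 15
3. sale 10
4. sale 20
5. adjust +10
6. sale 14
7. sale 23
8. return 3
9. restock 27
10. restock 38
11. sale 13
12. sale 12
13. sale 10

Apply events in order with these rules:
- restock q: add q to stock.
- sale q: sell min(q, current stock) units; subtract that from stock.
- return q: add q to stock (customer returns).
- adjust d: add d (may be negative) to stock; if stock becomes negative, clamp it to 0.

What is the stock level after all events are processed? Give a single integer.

Processing events:
Start: stock = 18
  Event 1 (sale 12): sell min(12,18)=12. stock: 18 - 12 = 6. total_sold = 12
  Event 2 (restock 15): 6 + 15 = 21
  Event 3 (sale 10): sell min(10,21)=10. stock: 21 - 10 = 11. total_sold = 22
  Event 4 (sale 20): sell min(20,11)=11. stock: 11 - 11 = 0. total_sold = 33
  Event 5 (adjust +10): 0 + 10 = 10
  Event 6 (sale 14): sell min(14,10)=10. stock: 10 - 10 = 0. total_sold = 43
  Event 7 (sale 23): sell min(23,0)=0. stock: 0 - 0 = 0. total_sold = 43
  Event 8 (return 3): 0 + 3 = 3
  Event 9 (restock 27): 3 + 27 = 30
  Event 10 (restock 38): 30 + 38 = 68
  Event 11 (sale 13): sell min(13,68)=13. stock: 68 - 13 = 55. total_sold = 56
  Event 12 (sale 12): sell min(12,55)=12. stock: 55 - 12 = 43. total_sold = 68
  Event 13 (sale 10): sell min(10,43)=10. stock: 43 - 10 = 33. total_sold = 78
Final: stock = 33, total_sold = 78

Answer: 33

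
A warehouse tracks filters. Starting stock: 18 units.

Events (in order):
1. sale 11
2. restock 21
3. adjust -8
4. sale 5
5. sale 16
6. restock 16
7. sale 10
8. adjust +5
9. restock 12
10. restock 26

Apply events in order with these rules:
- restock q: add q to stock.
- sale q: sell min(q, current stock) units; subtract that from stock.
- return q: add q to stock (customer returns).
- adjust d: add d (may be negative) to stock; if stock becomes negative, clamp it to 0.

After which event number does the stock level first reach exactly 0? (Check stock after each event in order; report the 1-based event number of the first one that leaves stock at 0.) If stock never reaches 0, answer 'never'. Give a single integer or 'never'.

Processing events:
Start: stock = 18
  Event 1 (sale 11): sell min(11,18)=11. stock: 18 - 11 = 7. total_sold = 11
  Event 2 (restock 21): 7 + 21 = 28
  Event 3 (adjust -8): 28 + -8 = 20
  Event 4 (sale 5): sell min(5,20)=5. stock: 20 - 5 = 15. total_sold = 16
  Event 5 (sale 16): sell min(16,15)=15. stock: 15 - 15 = 0. total_sold = 31
  Event 6 (restock 16): 0 + 16 = 16
  Event 7 (sale 10): sell min(10,16)=10. stock: 16 - 10 = 6. total_sold = 41
  Event 8 (adjust +5): 6 + 5 = 11
  Event 9 (restock 12): 11 + 12 = 23
  Event 10 (restock 26): 23 + 26 = 49
Final: stock = 49, total_sold = 41

First zero at event 5.

Answer: 5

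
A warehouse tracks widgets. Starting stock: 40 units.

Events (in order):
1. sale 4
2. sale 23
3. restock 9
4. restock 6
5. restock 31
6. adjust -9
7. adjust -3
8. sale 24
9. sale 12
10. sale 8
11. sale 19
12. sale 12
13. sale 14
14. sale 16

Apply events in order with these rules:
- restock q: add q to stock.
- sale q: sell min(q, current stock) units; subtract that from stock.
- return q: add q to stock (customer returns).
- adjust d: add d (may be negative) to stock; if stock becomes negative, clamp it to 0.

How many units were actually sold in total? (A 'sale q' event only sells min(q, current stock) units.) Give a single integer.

Processing events:
Start: stock = 40
  Event 1 (sale 4): sell min(4,40)=4. stock: 40 - 4 = 36. total_sold = 4
  Event 2 (sale 23): sell min(23,36)=23. stock: 36 - 23 = 13. total_sold = 27
  Event 3 (restock 9): 13 + 9 = 22
  Event 4 (restock 6): 22 + 6 = 28
  Event 5 (restock 31): 28 + 31 = 59
  Event 6 (adjust -9): 59 + -9 = 50
  Event 7 (adjust -3): 50 + -3 = 47
  Event 8 (sale 24): sell min(24,47)=24. stock: 47 - 24 = 23. total_sold = 51
  Event 9 (sale 12): sell min(12,23)=12. stock: 23 - 12 = 11. total_sold = 63
  Event 10 (sale 8): sell min(8,11)=8. stock: 11 - 8 = 3. total_sold = 71
  Event 11 (sale 19): sell min(19,3)=3. stock: 3 - 3 = 0. total_sold = 74
  Event 12 (sale 12): sell min(12,0)=0. stock: 0 - 0 = 0. total_sold = 74
  Event 13 (sale 14): sell min(14,0)=0. stock: 0 - 0 = 0. total_sold = 74
  Event 14 (sale 16): sell min(16,0)=0. stock: 0 - 0 = 0. total_sold = 74
Final: stock = 0, total_sold = 74

Answer: 74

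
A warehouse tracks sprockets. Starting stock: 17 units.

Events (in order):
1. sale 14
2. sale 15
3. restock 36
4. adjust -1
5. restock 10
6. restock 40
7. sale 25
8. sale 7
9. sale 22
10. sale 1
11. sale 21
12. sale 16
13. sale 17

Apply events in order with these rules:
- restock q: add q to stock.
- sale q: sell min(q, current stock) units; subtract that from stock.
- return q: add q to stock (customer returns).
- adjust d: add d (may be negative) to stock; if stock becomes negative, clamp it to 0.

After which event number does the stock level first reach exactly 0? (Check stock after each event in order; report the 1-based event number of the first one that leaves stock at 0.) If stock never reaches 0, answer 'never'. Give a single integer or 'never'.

Answer: 2

Derivation:
Processing events:
Start: stock = 17
  Event 1 (sale 14): sell min(14,17)=14. stock: 17 - 14 = 3. total_sold = 14
  Event 2 (sale 15): sell min(15,3)=3. stock: 3 - 3 = 0. total_sold = 17
  Event 3 (restock 36): 0 + 36 = 36
  Event 4 (adjust -1): 36 + -1 = 35
  Event 5 (restock 10): 35 + 10 = 45
  Event 6 (restock 40): 45 + 40 = 85
  Event 7 (sale 25): sell min(25,85)=25. stock: 85 - 25 = 60. total_sold = 42
  Event 8 (sale 7): sell min(7,60)=7. stock: 60 - 7 = 53. total_sold = 49
  Event 9 (sale 22): sell min(22,53)=22. stock: 53 - 22 = 31. total_sold = 71
  Event 10 (sale 1): sell min(1,31)=1. stock: 31 - 1 = 30. total_sold = 72
  Event 11 (sale 21): sell min(21,30)=21. stock: 30 - 21 = 9. total_sold = 93
  Event 12 (sale 16): sell min(16,9)=9. stock: 9 - 9 = 0. total_sold = 102
  Event 13 (sale 17): sell min(17,0)=0. stock: 0 - 0 = 0. total_sold = 102
Final: stock = 0, total_sold = 102

First zero at event 2.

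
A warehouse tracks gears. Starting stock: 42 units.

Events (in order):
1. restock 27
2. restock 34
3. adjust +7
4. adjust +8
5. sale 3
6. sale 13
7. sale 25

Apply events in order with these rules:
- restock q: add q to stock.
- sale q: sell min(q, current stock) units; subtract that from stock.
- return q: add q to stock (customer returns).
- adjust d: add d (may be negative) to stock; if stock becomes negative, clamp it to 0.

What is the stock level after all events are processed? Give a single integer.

Answer: 77

Derivation:
Processing events:
Start: stock = 42
  Event 1 (restock 27): 42 + 27 = 69
  Event 2 (restock 34): 69 + 34 = 103
  Event 3 (adjust +7): 103 + 7 = 110
  Event 4 (adjust +8): 110 + 8 = 118
  Event 5 (sale 3): sell min(3,118)=3. stock: 118 - 3 = 115. total_sold = 3
  Event 6 (sale 13): sell min(13,115)=13. stock: 115 - 13 = 102. total_sold = 16
  Event 7 (sale 25): sell min(25,102)=25. stock: 102 - 25 = 77. total_sold = 41
Final: stock = 77, total_sold = 41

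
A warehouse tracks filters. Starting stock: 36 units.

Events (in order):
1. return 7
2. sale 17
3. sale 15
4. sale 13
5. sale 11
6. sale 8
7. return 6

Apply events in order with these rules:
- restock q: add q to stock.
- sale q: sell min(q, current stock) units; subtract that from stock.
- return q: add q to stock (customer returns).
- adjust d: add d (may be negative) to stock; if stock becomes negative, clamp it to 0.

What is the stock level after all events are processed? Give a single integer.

Answer: 6

Derivation:
Processing events:
Start: stock = 36
  Event 1 (return 7): 36 + 7 = 43
  Event 2 (sale 17): sell min(17,43)=17. stock: 43 - 17 = 26. total_sold = 17
  Event 3 (sale 15): sell min(15,26)=15. stock: 26 - 15 = 11. total_sold = 32
  Event 4 (sale 13): sell min(13,11)=11. stock: 11 - 11 = 0. total_sold = 43
  Event 5 (sale 11): sell min(11,0)=0. stock: 0 - 0 = 0. total_sold = 43
  Event 6 (sale 8): sell min(8,0)=0. stock: 0 - 0 = 0. total_sold = 43
  Event 7 (return 6): 0 + 6 = 6
Final: stock = 6, total_sold = 43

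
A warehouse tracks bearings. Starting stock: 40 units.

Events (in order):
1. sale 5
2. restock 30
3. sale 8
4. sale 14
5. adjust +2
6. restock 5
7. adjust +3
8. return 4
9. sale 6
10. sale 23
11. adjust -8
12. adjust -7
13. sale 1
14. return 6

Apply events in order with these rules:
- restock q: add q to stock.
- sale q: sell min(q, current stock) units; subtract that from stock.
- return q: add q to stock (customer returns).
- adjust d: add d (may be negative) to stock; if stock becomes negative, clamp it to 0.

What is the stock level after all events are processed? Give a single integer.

Processing events:
Start: stock = 40
  Event 1 (sale 5): sell min(5,40)=5. stock: 40 - 5 = 35. total_sold = 5
  Event 2 (restock 30): 35 + 30 = 65
  Event 3 (sale 8): sell min(8,65)=8. stock: 65 - 8 = 57. total_sold = 13
  Event 4 (sale 14): sell min(14,57)=14. stock: 57 - 14 = 43. total_sold = 27
  Event 5 (adjust +2): 43 + 2 = 45
  Event 6 (restock 5): 45 + 5 = 50
  Event 7 (adjust +3): 50 + 3 = 53
  Event 8 (return 4): 53 + 4 = 57
  Event 9 (sale 6): sell min(6,57)=6. stock: 57 - 6 = 51. total_sold = 33
  Event 10 (sale 23): sell min(23,51)=23. stock: 51 - 23 = 28. total_sold = 56
  Event 11 (adjust -8): 28 + -8 = 20
  Event 12 (adjust -7): 20 + -7 = 13
  Event 13 (sale 1): sell min(1,13)=1. stock: 13 - 1 = 12. total_sold = 57
  Event 14 (return 6): 12 + 6 = 18
Final: stock = 18, total_sold = 57

Answer: 18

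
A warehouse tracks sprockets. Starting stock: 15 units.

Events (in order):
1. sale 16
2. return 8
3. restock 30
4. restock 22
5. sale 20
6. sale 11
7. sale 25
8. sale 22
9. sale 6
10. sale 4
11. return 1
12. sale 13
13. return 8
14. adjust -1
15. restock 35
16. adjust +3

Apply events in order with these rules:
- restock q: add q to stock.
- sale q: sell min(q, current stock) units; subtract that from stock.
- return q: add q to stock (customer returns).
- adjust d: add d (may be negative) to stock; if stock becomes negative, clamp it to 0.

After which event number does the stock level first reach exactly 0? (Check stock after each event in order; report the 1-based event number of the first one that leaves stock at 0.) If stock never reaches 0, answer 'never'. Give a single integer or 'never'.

Processing events:
Start: stock = 15
  Event 1 (sale 16): sell min(16,15)=15. stock: 15 - 15 = 0. total_sold = 15
  Event 2 (return 8): 0 + 8 = 8
  Event 3 (restock 30): 8 + 30 = 38
  Event 4 (restock 22): 38 + 22 = 60
  Event 5 (sale 20): sell min(20,60)=20. stock: 60 - 20 = 40. total_sold = 35
  Event 6 (sale 11): sell min(11,40)=11. stock: 40 - 11 = 29. total_sold = 46
  Event 7 (sale 25): sell min(25,29)=25. stock: 29 - 25 = 4. total_sold = 71
  Event 8 (sale 22): sell min(22,4)=4. stock: 4 - 4 = 0. total_sold = 75
  Event 9 (sale 6): sell min(6,0)=0. stock: 0 - 0 = 0. total_sold = 75
  Event 10 (sale 4): sell min(4,0)=0. stock: 0 - 0 = 0. total_sold = 75
  Event 11 (return 1): 0 + 1 = 1
  Event 12 (sale 13): sell min(13,1)=1. stock: 1 - 1 = 0. total_sold = 76
  Event 13 (return 8): 0 + 8 = 8
  Event 14 (adjust -1): 8 + -1 = 7
  Event 15 (restock 35): 7 + 35 = 42
  Event 16 (adjust +3): 42 + 3 = 45
Final: stock = 45, total_sold = 76

First zero at event 1.

Answer: 1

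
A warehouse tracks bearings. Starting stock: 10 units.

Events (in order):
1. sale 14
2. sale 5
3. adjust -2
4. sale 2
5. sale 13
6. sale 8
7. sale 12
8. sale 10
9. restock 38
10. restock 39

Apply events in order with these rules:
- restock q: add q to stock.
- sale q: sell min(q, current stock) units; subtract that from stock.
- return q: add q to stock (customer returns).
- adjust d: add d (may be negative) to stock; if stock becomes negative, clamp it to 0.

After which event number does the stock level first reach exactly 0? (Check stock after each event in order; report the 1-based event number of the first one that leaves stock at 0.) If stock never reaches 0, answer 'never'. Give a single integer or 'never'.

Processing events:
Start: stock = 10
  Event 1 (sale 14): sell min(14,10)=10. stock: 10 - 10 = 0. total_sold = 10
  Event 2 (sale 5): sell min(5,0)=0. stock: 0 - 0 = 0. total_sold = 10
  Event 3 (adjust -2): 0 + -2 = 0 (clamped to 0)
  Event 4 (sale 2): sell min(2,0)=0. stock: 0 - 0 = 0. total_sold = 10
  Event 5 (sale 13): sell min(13,0)=0. stock: 0 - 0 = 0. total_sold = 10
  Event 6 (sale 8): sell min(8,0)=0. stock: 0 - 0 = 0. total_sold = 10
  Event 7 (sale 12): sell min(12,0)=0. stock: 0 - 0 = 0. total_sold = 10
  Event 8 (sale 10): sell min(10,0)=0. stock: 0 - 0 = 0. total_sold = 10
  Event 9 (restock 38): 0 + 38 = 38
  Event 10 (restock 39): 38 + 39 = 77
Final: stock = 77, total_sold = 10

First zero at event 1.

Answer: 1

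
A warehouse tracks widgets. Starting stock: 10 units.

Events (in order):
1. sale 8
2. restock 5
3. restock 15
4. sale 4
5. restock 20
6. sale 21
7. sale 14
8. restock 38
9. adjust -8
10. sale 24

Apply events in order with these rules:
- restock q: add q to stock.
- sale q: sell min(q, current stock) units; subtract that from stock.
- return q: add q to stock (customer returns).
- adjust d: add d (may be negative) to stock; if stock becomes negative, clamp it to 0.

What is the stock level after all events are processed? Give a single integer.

Processing events:
Start: stock = 10
  Event 1 (sale 8): sell min(8,10)=8. stock: 10 - 8 = 2. total_sold = 8
  Event 2 (restock 5): 2 + 5 = 7
  Event 3 (restock 15): 7 + 15 = 22
  Event 4 (sale 4): sell min(4,22)=4. stock: 22 - 4 = 18. total_sold = 12
  Event 5 (restock 20): 18 + 20 = 38
  Event 6 (sale 21): sell min(21,38)=21. stock: 38 - 21 = 17. total_sold = 33
  Event 7 (sale 14): sell min(14,17)=14. stock: 17 - 14 = 3. total_sold = 47
  Event 8 (restock 38): 3 + 38 = 41
  Event 9 (adjust -8): 41 + -8 = 33
  Event 10 (sale 24): sell min(24,33)=24. stock: 33 - 24 = 9. total_sold = 71
Final: stock = 9, total_sold = 71

Answer: 9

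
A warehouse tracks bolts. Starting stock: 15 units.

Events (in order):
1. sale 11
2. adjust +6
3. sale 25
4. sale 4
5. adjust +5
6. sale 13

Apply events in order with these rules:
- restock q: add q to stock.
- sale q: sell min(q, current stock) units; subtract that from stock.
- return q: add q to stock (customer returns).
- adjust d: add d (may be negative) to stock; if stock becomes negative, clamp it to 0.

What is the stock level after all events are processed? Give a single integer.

Processing events:
Start: stock = 15
  Event 1 (sale 11): sell min(11,15)=11. stock: 15 - 11 = 4. total_sold = 11
  Event 2 (adjust +6): 4 + 6 = 10
  Event 3 (sale 25): sell min(25,10)=10. stock: 10 - 10 = 0. total_sold = 21
  Event 4 (sale 4): sell min(4,0)=0. stock: 0 - 0 = 0. total_sold = 21
  Event 5 (adjust +5): 0 + 5 = 5
  Event 6 (sale 13): sell min(13,5)=5. stock: 5 - 5 = 0. total_sold = 26
Final: stock = 0, total_sold = 26

Answer: 0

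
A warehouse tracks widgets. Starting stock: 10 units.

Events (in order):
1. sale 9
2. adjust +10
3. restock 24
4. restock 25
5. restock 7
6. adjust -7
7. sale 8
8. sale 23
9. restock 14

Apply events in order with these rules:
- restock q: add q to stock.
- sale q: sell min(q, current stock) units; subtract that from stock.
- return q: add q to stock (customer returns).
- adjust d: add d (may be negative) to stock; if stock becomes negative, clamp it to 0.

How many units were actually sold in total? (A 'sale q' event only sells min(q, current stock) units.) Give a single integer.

Processing events:
Start: stock = 10
  Event 1 (sale 9): sell min(9,10)=9. stock: 10 - 9 = 1. total_sold = 9
  Event 2 (adjust +10): 1 + 10 = 11
  Event 3 (restock 24): 11 + 24 = 35
  Event 4 (restock 25): 35 + 25 = 60
  Event 5 (restock 7): 60 + 7 = 67
  Event 6 (adjust -7): 67 + -7 = 60
  Event 7 (sale 8): sell min(8,60)=8. stock: 60 - 8 = 52. total_sold = 17
  Event 8 (sale 23): sell min(23,52)=23. stock: 52 - 23 = 29. total_sold = 40
  Event 9 (restock 14): 29 + 14 = 43
Final: stock = 43, total_sold = 40

Answer: 40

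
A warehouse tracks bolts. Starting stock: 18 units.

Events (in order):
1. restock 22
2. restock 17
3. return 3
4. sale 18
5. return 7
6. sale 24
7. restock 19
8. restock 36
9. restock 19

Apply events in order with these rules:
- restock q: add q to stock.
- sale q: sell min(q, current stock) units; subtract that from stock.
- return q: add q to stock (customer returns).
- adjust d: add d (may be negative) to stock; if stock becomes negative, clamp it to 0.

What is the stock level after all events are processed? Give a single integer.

Processing events:
Start: stock = 18
  Event 1 (restock 22): 18 + 22 = 40
  Event 2 (restock 17): 40 + 17 = 57
  Event 3 (return 3): 57 + 3 = 60
  Event 4 (sale 18): sell min(18,60)=18. stock: 60 - 18 = 42. total_sold = 18
  Event 5 (return 7): 42 + 7 = 49
  Event 6 (sale 24): sell min(24,49)=24. stock: 49 - 24 = 25. total_sold = 42
  Event 7 (restock 19): 25 + 19 = 44
  Event 8 (restock 36): 44 + 36 = 80
  Event 9 (restock 19): 80 + 19 = 99
Final: stock = 99, total_sold = 42

Answer: 99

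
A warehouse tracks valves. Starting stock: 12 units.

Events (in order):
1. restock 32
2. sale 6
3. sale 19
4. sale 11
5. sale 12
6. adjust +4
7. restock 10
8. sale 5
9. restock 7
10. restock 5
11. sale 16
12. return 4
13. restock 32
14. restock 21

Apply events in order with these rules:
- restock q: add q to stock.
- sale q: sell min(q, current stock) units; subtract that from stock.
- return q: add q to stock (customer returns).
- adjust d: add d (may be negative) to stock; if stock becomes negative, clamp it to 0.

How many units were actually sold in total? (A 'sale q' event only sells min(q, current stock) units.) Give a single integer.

Processing events:
Start: stock = 12
  Event 1 (restock 32): 12 + 32 = 44
  Event 2 (sale 6): sell min(6,44)=6. stock: 44 - 6 = 38. total_sold = 6
  Event 3 (sale 19): sell min(19,38)=19. stock: 38 - 19 = 19. total_sold = 25
  Event 4 (sale 11): sell min(11,19)=11. stock: 19 - 11 = 8. total_sold = 36
  Event 5 (sale 12): sell min(12,8)=8. stock: 8 - 8 = 0. total_sold = 44
  Event 6 (adjust +4): 0 + 4 = 4
  Event 7 (restock 10): 4 + 10 = 14
  Event 8 (sale 5): sell min(5,14)=5. stock: 14 - 5 = 9. total_sold = 49
  Event 9 (restock 7): 9 + 7 = 16
  Event 10 (restock 5): 16 + 5 = 21
  Event 11 (sale 16): sell min(16,21)=16. stock: 21 - 16 = 5. total_sold = 65
  Event 12 (return 4): 5 + 4 = 9
  Event 13 (restock 32): 9 + 32 = 41
  Event 14 (restock 21): 41 + 21 = 62
Final: stock = 62, total_sold = 65

Answer: 65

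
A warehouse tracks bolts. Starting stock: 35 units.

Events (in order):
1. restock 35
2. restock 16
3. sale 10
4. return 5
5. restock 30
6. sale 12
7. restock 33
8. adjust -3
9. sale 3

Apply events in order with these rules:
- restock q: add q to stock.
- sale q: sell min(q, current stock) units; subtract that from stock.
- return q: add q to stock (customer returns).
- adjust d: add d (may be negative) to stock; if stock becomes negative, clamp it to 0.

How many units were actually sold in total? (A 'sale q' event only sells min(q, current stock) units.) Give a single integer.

Answer: 25

Derivation:
Processing events:
Start: stock = 35
  Event 1 (restock 35): 35 + 35 = 70
  Event 2 (restock 16): 70 + 16 = 86
  Event 3 (sale 10): sell min(10,86)=10. stock: 86 - 10 = 76. total_sold = 10
  Event 4 (return 5): 76 + 5 = 81
  Event 5 (restock 30): 81 + 30 = 111
  Event 6 (sale 12): sell min(12,111)=12. stock: 111 - 12 = 99. total_sold = 22
  Event 7 (restock 33): 99 + 33 = 132
  Event 8 (adjust -3): 132 + -3 = 129
  Event 9 (sale 3): sell min(3,129)=3. stock: 129 - 3 = 126. total_sold = 25
Final: stock = 126, total_sold = 25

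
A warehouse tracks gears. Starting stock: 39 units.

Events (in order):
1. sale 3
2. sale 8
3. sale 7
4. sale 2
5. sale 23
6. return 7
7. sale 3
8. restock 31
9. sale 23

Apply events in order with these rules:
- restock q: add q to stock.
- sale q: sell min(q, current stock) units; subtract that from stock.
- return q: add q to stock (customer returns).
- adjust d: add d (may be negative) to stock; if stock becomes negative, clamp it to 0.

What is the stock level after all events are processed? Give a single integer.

Processing events:
Start: stock = 39
  Event 1 (sale 3): sell min(3,39)=3. stock: 39 - 3 = 36. total_sold = 3
  Event 2 (sale 8): sell min(8,36)=8. stock: 36 - 8 = 28. total_sold = 11
  Event 3 (sale 7): sell min(7,28)=7. stock: 28 - 7 = 21. total_sold = 18
  Event 4 (sale 2): sell min(2,21)=2. stock: 21 - 2 = 19. total_sold = 20
  Event 5 (sale 23): sell min(23,19)=19. stock: 19 - 19 = 0. total_sold = 39
  Event 6 (return 7): 0 + 7 = 7
  Event 7 (sale 3): sell min(3,7)=3. stock: 7 - 3 = 4. total_sold = 42
  Event 8 (restock 31): 4 + 31 = 35
  Event 9 (sale 23): sell min(23,35)=23. stock: 35 - 23 = 12. total_sold = 65
Final: stock = 12, total_sold = 65

Answer: 12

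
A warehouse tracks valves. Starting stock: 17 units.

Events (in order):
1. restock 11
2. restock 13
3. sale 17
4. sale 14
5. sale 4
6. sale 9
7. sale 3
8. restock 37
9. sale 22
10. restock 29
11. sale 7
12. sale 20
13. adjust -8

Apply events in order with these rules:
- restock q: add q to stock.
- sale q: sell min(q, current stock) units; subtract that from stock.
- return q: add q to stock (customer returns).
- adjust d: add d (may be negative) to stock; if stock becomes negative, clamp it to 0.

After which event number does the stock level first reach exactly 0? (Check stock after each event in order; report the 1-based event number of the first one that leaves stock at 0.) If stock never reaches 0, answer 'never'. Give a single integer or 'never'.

Answer: 6

Derivation:
Processing events:
Start: stock = 17
  Event 1 (restock 11): 17 + 11 = 28
  Event 2 (restock 13): 28 + 13 = 41
  Event 3 (sale 17): sell min(17,41)=17. stock: 41 - 17 = 24. total_sold = 17
  Event 4 (sale 14): sell min(14,24)=14. stock: 24 - 14 = 10. total_sold = 31
  Event 5 (sale 4): sell min(4,10)=4. stock: 10 - 4 = 6. total_sold = 35
  Event 6 (sale 9): sell min(9,6)=6. stock: 6 - 6 = 0. total_sold = 41
  Event 7 (sale 3): sell min(3,0)=0. stock: 0 - 0 = 0. total_sold = 41
  Event 8 (restock 37): 0 + 37 = 37
  Event 9 (sale 22): sell min(22,37)=22. stock: 37 - 22 = 15. total_sold = 63
  Event 10 (restock 29): 15 + 29 = 44
  Event 11 (sale 7): sell min(7,44)=7. stock: 44 - 7 = 37. total_sold = 70
  Event 12 (sale 20): sell min(20,37)=20. stock: 37 - 20 = 17. total_sold = 90
  Event 13 (adjust -8): 17 + -8 = 9
Final: stock = 9, total_sold = 90

First zero at event 6.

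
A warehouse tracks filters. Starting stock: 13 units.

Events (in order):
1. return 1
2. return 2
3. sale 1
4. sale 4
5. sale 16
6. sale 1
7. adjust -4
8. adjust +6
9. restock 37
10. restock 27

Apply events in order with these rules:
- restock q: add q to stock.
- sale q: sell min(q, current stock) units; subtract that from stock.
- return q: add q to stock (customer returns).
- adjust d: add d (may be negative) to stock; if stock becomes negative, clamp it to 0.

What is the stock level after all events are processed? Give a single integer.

Processing events:
Start: stock = 13
  Event 1 (return 1): 13 + 1 = 14
  Event 2 (return 2): 14 + 2 = 16
  Event 3 (sale 1): sell min(1,16)=1. stock: 16 - 1 = 15. total_sold = 1
  Event 4 (sale 4): sell min(4,15)=4. stock: 15 - 4 = 11. total_sold = 5
  Event 5 (sale 16): sell min(16,11)=11. stock: 11 - 11 = 0. total_sold = 16
  Event 6 (sale 1): sell min(1,0)=0. stock: 0 - 0 = 0. total_sold = 16
  Event 7 (adjust -4): 0 + -4 = 0 (clamped to 0)
  Event 8 (adjust +6): 0 + 6 = 6
  Event 9 (restock 37): 6 + 37 = 43
  Event 10 (restock 27): 43 + 27 = 70
Final: stock = 70, total_sold = 16

Answer: 70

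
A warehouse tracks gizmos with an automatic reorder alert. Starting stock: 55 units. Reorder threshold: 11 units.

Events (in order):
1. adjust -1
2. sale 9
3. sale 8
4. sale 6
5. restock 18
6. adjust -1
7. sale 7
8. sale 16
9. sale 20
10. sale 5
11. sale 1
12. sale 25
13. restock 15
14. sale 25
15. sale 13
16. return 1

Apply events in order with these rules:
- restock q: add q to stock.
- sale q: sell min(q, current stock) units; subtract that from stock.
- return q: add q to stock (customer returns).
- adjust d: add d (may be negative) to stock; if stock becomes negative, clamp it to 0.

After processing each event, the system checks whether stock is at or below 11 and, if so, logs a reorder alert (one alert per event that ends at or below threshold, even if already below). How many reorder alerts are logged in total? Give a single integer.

Processing events:
Start: stock = 55
  Event 1 (adjust -1): 55 + -1 = 54
  Event 2 (sale 9): sell min(9,54)=9. stock: 54 - 9 = 45. total_sold = 9
  Event 3 (sale 8): sell min(8,45)=8. stock: 45 - 8 = 37. total_sold = 17
  Event 4 (sale 6): sell min(6,37)=6. stock: 37 - 6 = 31. total_sold = 23
  Event 5 (restock 18): 31 + 18 = 49
  Event 6 (adjust -1): 49 + -1 = 48
  Event 7 (sale 7): sell min(7,48)=7. stock: 48 - 7 = 41. total_sold = 30
  Event 8 (sale 16): sell min(16,41)=16. stock: 41 - 16 = 25. total_sold = 46
  Event 9 (sale 20): sell min(20,25)=20. stock: 25 - 20 = 5. total_sold = 66
  Event 10 (sale 5): sell min(5,5)=5. stock: 5 - 5 = 0. total_sold = 71
  Event 11 (sale 1): sell min(1,0)=0. stock: 0 - 0 = 0. total_sold = 71
  Event 12 (sale 25): sell min(25,0)=0. stock: 0 - 0 = 0. total_sold = 71
  Event 13 (restock 15): 0 + 15 = 15
  Event 14 (sale 25): sell min(25,15)=15. stock: 15 - 15 = 0. total_sold = 86
  Event 15 (sale 13): sell min(13,0)=0. stock: 0 - 0 = 0. total_sold = 86
  Event 16 (return 1): 0 + 1 = 1
Final: stock = 1, total_sold = 86

Checking against threshold 11:
  After event 1: stock=54 > 11
  After event 2: stock=45 > 11
  After event 3: stock=37 > 11
  After event 4: stock=31 > 11
  After event 5: stock=49 > 11
  After event 6: stock=48 > 11
  After event 7: stock=41 > 11
  After event 8: stock=25 > 11
  After event 9: stock=5 <= 11 -> ALERT
  After event 10: stock=0 <= 11 -> ALERT
  After event 11: stock=0 <= 11 -> ALERT
  After event 12: stock=0 <= 11 -> ALERT
  After event 13: stock=15 > 11
  After event 14: stock=0 <= 11 -> ALERT
  After event 15: stock=0 <= 11 -> ALERT
  After event 16: stock=1 <= 11 -> ALERT
Alert events: [9, 10, 11, 12, 14, 15, 16]. Count = 7

Answer: 7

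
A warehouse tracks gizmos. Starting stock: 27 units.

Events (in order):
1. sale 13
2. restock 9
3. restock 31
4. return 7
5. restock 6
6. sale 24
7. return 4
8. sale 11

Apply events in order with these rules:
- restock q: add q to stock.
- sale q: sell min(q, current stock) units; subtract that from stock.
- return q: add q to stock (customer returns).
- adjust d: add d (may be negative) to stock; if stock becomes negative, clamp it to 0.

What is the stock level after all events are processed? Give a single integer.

Answer: 36

Derivation:
Processing events:
Start: stock = 27
  Event 1 (sale 13): sell min(13,27)=13. stock: 27 - 13 = 14. total_sold = 13
  Event 2 (restock 9): 14 + 9 = 23
  Event 3 (restock 31): 23 + 31 = 54
  Event 4 (return 7): 54 + 7 = 61
  Event 5 (restock 6): 61 + 6 = 67
  Event 6 (sale 24): sell min(24,67)=24. stock: 67 - 24 = 43. total_sold = 37
  Event 7 (return 4): 43 + 4 = 47
  Event 8 (sale 11): sell min(11,47)=11. stock: 47 - 11 = 36. total_sold = 48
Final: stock = 36, total_sold = 48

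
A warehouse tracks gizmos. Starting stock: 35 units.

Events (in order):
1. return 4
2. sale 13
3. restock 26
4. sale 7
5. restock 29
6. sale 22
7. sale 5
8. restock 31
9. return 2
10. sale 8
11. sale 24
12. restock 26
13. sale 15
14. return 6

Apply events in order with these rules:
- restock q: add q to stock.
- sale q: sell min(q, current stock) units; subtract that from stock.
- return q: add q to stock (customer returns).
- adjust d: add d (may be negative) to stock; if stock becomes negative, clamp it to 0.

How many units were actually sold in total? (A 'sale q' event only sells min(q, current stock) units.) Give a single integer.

Answer: 94

Derivation:
Processing events:
Start: stock = 35
  Event 1 (return 4): 35 + 4 = 39
  Event 2 (sale 13): sell min(13,39)=13. stock: 39 - 13 = 26. total_sold = 13
  Event 3 (restock 26): 26 + 26 = 52
  Event 4 (sale 7): sell min(7,52)=7. stock: 52 - 7 = 45. total_sold = 20
  Event 5 (restock 29): 45 + 29 = 74
  Event 6 (sale 22): sell min(22,74)=22. stock: 74 - 22 = 52. total_sold = 42
  Event 7 (sale 5): sell min(5,52)=5. stock: 52 - 5 = 47. total_sold = 47
  Event 8 (restock 31): 47 + 31 = 78
  Event 9 (return 2): 78 + 2 = 80
  Event 10 (sale 8): sell min(8,80)=8. stock: 80 - 8 = 72. total_sold = 55
  Event 11 (sale 24): sell min(24,72)=24. stock: 72 - 24 = 48. total_sold = 79
  Event 12 (restock 26): 48 + 26 = 74
  Event 13 (sale 15): sell min(15,74)=15. stock: 74 - 15 = 59. total_sold = 94
  Event 14 (return 6): 59 + 6 = 65
Final: stock = 65, total_sold = 94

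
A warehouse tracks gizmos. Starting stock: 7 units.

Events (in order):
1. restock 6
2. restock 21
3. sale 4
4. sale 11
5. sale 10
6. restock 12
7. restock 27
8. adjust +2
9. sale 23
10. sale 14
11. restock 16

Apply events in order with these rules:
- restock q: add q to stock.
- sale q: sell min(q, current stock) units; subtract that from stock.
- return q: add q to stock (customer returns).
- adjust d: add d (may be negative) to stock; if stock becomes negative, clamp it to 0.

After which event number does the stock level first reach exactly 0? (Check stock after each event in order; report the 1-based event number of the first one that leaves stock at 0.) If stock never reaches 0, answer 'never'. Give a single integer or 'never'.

Processing events:
Start: stock = 7
  Event 1 (restock 6): 7 + 6 = 13
  Event 2 (restock 21): 13 + 21 = 34
  Event 3 (sale 4): sell min(4,34)=4. stock: 34 - 4 = 30. total_sold = 4
  Event 4 (sale 11): sell min(11,30)=11. stock: 30 - 11 = 19. total_sold = 15
  Event 5 (sale 10): sell min(10,19)=10. stock: 19 - 10 = 9. total_sold = 25
  Event 6 (restock 12): 9 + 12 = 21
  Event 7 (restock 27): 21 + 27 = 48
  Event 8 (adjust +2): 48 + 2 = 50
  Event 9 (sale 23): sell min(23,50)=23. stock: 50 - 23 = 27. total_sold = 48
  Event 10 (sale 14): sell min(14,27)=14. stock: 27 - 14 = 13. total_sold = 62
  Event 11 (restock 16): 13 + 16 = 29
Final: stock = 29, total_sold = 62

Stock never reaches 0.

Answer: never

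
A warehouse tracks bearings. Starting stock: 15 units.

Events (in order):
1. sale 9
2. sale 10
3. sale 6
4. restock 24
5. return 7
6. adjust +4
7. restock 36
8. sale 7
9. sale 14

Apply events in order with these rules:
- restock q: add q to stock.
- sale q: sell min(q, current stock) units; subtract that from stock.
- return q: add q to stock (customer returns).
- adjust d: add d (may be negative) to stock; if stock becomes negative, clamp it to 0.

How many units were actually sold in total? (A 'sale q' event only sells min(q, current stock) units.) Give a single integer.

Answer: 36

Derivation:
Processing events:
Start: stock = 15
  Event 1 (sale 9): sell min(9,15)=9. stock: 15 - 9 = 6. total_sold = 9
  Event 2 (sale 10): sell min(10,6)=6. stock: 6 - 6 = 0. total_sold = 15
  Event 3 (sale 6): sell min(6,0)=0. stock: 0 - 0 = 0. total_sold = 15
  Event 4 (restock 24): 0 + 24 = 24
  Event 5 (return 7): 24 + 7 = 31
  Event 6 (adjust +4): 31 + 4 = 35
  Event 7 (restock 36): 35 + 36 = 71
  Event 8 (sale 7): sell min(7,71)=7. stock: 71 - 7 = 64. total_sold = 22
  Event 9 (sale 14): sell min(14,64)=14. stock: 64 - 14 = 50. total_sold = 36
Final: stock = 50, total_sold = 36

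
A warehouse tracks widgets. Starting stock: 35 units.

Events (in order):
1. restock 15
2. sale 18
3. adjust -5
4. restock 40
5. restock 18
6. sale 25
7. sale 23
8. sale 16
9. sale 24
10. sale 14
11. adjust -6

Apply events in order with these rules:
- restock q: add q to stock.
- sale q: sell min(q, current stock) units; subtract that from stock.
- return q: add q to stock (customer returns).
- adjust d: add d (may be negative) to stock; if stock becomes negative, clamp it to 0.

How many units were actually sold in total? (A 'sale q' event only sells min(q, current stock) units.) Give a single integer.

Processing events:
Start: stock = 35
  Event 1 (restock 15): 35 + 15 = 50
  Event 2 (sale 18): sell min(18,50)=18. stock: 50 - 18 = 32. total_sold = 18
  Event 3 (adjust -5): 32 + -5 = 27
  Event 4 (restock 40): 27 + 40 = 67
  Event 5 (restock 18): 67 + 18 = 85
  Event 6 (sale 25): sell min(25,85)=25. stock: 85 - 25 = 60. total_sold = 43
  Event 7 (sale 23): sell min(23,60)=23. stock: 60 - 23 = 37. total_sold = 66
  Event 8 (sale 16): sell min(16,37)=16. stock: 37 - 16 = 21. total_sold = 82
  Event 9 (sale 24): sell min(24,21)=21. stock: 21 - 21 = 0. total_sold = 103
  Event 10 (sale 14): sell min(14,0)=0. stock: 0 - 0 = 0. total_sold = 103
  Event 11 (adjust -6): 0 + -6 = 0 (clamped to 0)
Final: stock = 0, total_sold = 103

Answer: 103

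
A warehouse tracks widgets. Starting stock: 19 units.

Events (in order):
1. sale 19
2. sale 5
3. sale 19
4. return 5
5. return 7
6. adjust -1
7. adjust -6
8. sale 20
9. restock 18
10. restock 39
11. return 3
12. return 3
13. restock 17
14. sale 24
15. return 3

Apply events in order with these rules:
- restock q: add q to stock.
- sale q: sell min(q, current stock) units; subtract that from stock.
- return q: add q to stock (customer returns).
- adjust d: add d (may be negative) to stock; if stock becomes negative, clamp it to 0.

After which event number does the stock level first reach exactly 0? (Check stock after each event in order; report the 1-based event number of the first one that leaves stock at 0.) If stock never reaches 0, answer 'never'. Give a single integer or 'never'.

Answer: 1

Derivation:
Processing events:
Start: stock = 19
  Event 1 (sale 19): sell min(19,19)=19. stock: 19 - 19 = 0. total_sold = 19
  Event 2 (sale 5): sell min(5,0)=0. stock: 0 - 0 = 0. total_sold = 19
  Event 3 (sale 19): sell min(19,0)=0. stock: 0 - 0 = 0. total_sold = 19
  Event 4 (return 5): 0 + 5 = 5
  Event 5 (return 7): 5 + 7 = 12
  Event 6 (adjust -1): 12 + -1 = 11
  Event 7 (adjust -6): 11 + -6 = 5
  Event 8 (sale 20): sell min(20,5)=5. stock: 5 - 5 = 0. total_sold = 24
  Event 9 (restock 18): 0 + 18 = 18
  Event 10 (restock 39): 18 + 39 = 57
  Event 11 (return 3): 57 + 3 = 60
  Event 12 (return 3): 60 + 3 = 63
  Event 13 (restock 17): 63 + 17 = 80
  Event 14 (sale 24): sell min(24,80)=24. stock: 80 - 24 = 56. total_sold = 48
  Event 15 (return 3): 56 + 3 = 59
Final: stock = 59, total_sold = 48

First zero at event 1.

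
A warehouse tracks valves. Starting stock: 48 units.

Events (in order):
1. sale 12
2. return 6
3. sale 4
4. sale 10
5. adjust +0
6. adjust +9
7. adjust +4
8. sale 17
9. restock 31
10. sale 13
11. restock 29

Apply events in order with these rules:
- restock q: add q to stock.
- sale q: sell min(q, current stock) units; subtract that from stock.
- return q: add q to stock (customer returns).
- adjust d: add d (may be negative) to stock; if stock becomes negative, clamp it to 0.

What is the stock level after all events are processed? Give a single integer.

Answer: 71

Derivation:
Processing events:
Start: stock = 48
  Event 1 (sale 12): sell min(12,48)=12. stock: 48 - 12 = 36. total_sold = 12
  Event 2 (return 6): 36 + 6 = 42
  Event 3 (sale 4): sell min(4,42)=4. stock: 42 - 4 = 38. total_sold = 16
  Event 4 (sale 10): sell min(10,38)=10. stock: 38 - 10 = 28. total_sold = 26
  Event 5 (adjust +0): 28 + 0 = 28
  Event 6 (adjust +9): 28 + 9 = 37
  Event 7 (adjust +4): 37 + 4 = 41
  Event 8 (sale 17): sell min(17,41)=17. stock: 41 - 17 = 24. total_sold = 43
  Event 9 (restock 31): 24 + 31 = 55
  Event 10 (sale 13): sell min(13,55)=13. stock: 55 - 13 = 42. total_sold = 56
  Event 11 (restock 29): 42 + 29 = 71
Final: stock = 71, total_sold = 56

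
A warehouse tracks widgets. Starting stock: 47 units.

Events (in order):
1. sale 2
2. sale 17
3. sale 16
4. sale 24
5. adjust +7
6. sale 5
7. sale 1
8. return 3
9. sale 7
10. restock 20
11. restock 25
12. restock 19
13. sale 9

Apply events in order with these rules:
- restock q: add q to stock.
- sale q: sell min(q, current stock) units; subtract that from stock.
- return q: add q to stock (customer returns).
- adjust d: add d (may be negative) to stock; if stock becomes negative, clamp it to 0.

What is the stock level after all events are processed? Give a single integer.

Processing events:
Start: stock = 47
  Event 1 (sale 2): sell min(2,47)=2. stock: 47 - 2 = 45. total_sold = 2
  Event 2 (sale 17): sell min(17,45)=17. stock: 45 - 17 = 28. total_sold = 19
  Event 3 (sale 16): sell min(16,28)=16. stock: 28 - 16 = 12. total_sold = 35
  Event 4 (sale 24): sell min(24,12)=12. stock: 12 - 12 = 0. total_sold = 47
  Event 5 (adjust +7): 0 + 7 = 7
  Event 6 (sale 5): sell min(5,7)=5. stock: 7 - 5 = 2. total_sold = 52
  Event 7 (sale 1): sell min(1,2)=1. stock: 2 - 1 = 1. total_sold = 53
  Event 8 (return 3): 1 + 3 = 4
  Event 9 (sale 7): sell min(7,4)=4. stock: 4 - 4 = 0. total_sold = 57
  Event 10 (restock 20): 0 + 20 = 20
  Event 11 (restock 25): 20 + 25 = 45
  Event 12 (restock 19): 45 + 19 = 64
  Event 13 (sale 9): sell min(9,64)=9. stock: 64 - 9 = 55. total_sold = 66
Final: stock = 55, total_sold = 66

Answer: 55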